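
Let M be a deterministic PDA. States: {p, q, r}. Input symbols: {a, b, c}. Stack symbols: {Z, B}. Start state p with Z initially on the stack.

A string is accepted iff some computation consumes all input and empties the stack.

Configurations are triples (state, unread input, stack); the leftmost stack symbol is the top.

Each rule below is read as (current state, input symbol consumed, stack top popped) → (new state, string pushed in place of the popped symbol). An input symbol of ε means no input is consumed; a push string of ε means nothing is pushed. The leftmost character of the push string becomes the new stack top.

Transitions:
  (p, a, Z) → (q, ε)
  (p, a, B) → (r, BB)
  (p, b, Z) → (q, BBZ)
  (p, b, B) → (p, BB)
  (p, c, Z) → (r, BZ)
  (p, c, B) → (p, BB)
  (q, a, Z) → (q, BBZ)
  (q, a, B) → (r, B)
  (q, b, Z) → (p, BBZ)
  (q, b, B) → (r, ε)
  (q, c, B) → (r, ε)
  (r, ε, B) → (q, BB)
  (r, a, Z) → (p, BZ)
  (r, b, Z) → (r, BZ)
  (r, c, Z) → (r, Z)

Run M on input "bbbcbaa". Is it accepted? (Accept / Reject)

(p, bbbcbaa, Z)
  read b, top Z: go to q, push BBZ → (q, bbcbaa, BBZ)
  read b, top B: go to r, push ε → (r, bcbaa, BZ)
  ε-move, top B: go to q, push BB → (q, bcbaa, BBZ)
  read b, top B: go to r, push ε → (r, cbaa, BZ)
  ε-move, top B: go to q, push BB → (q, cbaa, BBZ)
  read c, top B: go to r, push ε → (r, baa, BZ)
  ε-move, top B: go to q, push BB → (q, baa, BBZ)
  read b, top B: go to r, push ε → (r, aa, BZ)
  ε-move, top B: go to q, push BB → (q, aa, BBZ)
  read a, top B: go to r, push B → (r, a, BBZ)
  ε-move, top B: go to q, push BB → (q, a, BBBZ)
  read a, top B: go to r, push B → (r, ε, BBBZ)
  ε-move, top B: go to q, push BB → (q, ε, BBBBZ)
All input consumed; stack is BBBBZ, not empty, and no further ε-move applies.

Reject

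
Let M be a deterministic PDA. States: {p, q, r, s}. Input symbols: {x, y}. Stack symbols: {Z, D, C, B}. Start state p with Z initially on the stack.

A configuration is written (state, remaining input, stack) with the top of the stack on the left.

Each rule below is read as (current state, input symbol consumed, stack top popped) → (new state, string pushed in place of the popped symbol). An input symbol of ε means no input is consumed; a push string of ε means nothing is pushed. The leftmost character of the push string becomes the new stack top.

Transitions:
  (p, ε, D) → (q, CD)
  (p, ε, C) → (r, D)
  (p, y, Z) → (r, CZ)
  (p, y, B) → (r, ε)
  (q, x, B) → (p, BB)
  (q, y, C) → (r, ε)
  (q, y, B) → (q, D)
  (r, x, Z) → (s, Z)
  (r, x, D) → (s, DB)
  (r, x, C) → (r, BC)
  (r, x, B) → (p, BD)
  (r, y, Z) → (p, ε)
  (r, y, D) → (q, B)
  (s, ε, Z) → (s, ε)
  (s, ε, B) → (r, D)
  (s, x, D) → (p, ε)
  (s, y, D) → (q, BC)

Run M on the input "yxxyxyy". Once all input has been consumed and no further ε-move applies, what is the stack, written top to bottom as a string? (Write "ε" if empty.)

(p, yxxyxyy, Z) ⊢ (r, xxyxyy, CZ) ⊢ (r, xyxyy, BCZ) ⊢ (p, yxyy, BDCZ) ⊢ (r, xyy, DCZ) ⊢ (s, yy, DBCZ) ⊢ (q, y, BCBCZ) ⊢ (q, ε, DCBCZ)
All input consumed in state q with stack DCBCZ.

DCBCZ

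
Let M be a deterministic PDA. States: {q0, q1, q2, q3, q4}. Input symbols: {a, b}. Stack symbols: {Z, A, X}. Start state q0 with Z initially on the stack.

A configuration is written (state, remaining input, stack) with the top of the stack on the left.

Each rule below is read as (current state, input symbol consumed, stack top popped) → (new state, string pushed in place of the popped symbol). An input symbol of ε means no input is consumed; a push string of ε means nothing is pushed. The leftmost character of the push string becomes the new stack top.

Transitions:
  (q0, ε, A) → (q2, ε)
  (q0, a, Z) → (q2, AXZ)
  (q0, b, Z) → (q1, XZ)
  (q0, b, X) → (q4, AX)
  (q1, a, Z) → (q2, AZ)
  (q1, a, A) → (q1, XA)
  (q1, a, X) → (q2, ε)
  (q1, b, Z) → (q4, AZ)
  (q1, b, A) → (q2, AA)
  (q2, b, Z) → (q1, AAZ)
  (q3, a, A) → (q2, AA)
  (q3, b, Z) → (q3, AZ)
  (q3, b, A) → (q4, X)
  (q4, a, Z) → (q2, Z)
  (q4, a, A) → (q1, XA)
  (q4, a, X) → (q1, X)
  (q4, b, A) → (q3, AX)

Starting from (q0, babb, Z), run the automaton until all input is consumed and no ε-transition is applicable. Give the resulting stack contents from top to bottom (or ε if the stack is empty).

AAAZ

(q0, babb, Z)
  read b, top Z: go to q1, push XZ → (q1, abb, XZ)
  read a, top X: go to q2, push ε → (q2, bb, Z)
  read b, top Z: go to q1, push AAZ → (q1, b, AAZ)
  read b, top A: go to q2, push AA → (q2, ε, AAAZ)
All input consumed in state q2 with stack AAAZ.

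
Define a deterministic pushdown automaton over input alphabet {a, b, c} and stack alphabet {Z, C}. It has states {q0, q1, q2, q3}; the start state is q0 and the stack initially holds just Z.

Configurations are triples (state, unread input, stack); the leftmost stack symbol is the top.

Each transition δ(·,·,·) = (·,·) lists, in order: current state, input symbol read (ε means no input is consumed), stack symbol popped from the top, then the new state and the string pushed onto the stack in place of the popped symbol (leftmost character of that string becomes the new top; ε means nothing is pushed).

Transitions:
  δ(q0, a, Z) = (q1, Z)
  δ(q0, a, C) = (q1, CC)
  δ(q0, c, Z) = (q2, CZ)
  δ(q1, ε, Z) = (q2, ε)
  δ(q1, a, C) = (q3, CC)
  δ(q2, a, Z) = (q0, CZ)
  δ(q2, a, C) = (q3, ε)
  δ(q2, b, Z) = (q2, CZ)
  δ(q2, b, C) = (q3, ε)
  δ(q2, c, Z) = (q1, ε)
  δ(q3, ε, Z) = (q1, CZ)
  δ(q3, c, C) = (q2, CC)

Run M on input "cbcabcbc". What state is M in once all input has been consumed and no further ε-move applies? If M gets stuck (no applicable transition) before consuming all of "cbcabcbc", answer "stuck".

(q0, cbcabcbc, Z) ⊢ (q2, bcabcbc, CZ) ⊢ (q3, cabcbc, Z) ⊢ (q1, cabcbc, CZ)
No transition for (q1, c, top C); M blocks with input cabcbc remaining.

stuck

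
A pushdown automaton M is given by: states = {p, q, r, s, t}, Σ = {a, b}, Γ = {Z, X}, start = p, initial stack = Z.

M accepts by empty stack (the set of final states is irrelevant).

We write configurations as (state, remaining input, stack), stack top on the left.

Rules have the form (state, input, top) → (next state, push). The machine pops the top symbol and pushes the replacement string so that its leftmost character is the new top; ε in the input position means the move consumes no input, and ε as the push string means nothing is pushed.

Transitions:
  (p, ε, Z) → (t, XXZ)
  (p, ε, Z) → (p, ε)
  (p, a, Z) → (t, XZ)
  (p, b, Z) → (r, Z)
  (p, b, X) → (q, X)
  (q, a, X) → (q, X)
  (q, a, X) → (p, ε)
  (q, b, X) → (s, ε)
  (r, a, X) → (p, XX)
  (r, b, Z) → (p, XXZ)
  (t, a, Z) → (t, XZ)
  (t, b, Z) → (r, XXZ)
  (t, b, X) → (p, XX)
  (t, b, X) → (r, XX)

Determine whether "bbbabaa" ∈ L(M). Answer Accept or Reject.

One accepting computation: (p, bbbabaa, Z) ⊢ (r, bbabaa, Z) ⊢ (p, babaa, XXZ) ⊢ (q, abaa, XXZ) ⊢ (p, baa, XZ) ⊢ (q, aa, XZ) ⊢ (q, a, XZ) ⊢ (p, ε, Z) ⊢ (p, ε, ε)
All input consumed and the stack is empty.

Accept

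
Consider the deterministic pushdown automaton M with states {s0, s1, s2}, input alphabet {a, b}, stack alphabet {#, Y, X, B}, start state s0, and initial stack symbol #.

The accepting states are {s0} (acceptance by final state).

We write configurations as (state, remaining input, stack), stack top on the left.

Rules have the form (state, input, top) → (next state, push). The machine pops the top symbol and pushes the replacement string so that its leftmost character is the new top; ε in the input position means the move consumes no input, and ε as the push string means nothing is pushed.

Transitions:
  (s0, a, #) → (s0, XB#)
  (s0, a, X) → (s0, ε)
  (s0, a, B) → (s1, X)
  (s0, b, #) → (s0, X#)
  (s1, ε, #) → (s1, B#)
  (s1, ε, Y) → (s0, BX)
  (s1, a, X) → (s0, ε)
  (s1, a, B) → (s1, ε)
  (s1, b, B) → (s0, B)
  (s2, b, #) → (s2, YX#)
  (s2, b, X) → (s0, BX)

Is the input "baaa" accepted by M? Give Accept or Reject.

Accept

(s0, baaa, #) ⊢ (s0, aaa, X#) ⊢ (s0, aa, #) ⊢ (s0, a, XB#) ⊢ (s0, ε, B#)
All input consumed; state s0 ∈ F.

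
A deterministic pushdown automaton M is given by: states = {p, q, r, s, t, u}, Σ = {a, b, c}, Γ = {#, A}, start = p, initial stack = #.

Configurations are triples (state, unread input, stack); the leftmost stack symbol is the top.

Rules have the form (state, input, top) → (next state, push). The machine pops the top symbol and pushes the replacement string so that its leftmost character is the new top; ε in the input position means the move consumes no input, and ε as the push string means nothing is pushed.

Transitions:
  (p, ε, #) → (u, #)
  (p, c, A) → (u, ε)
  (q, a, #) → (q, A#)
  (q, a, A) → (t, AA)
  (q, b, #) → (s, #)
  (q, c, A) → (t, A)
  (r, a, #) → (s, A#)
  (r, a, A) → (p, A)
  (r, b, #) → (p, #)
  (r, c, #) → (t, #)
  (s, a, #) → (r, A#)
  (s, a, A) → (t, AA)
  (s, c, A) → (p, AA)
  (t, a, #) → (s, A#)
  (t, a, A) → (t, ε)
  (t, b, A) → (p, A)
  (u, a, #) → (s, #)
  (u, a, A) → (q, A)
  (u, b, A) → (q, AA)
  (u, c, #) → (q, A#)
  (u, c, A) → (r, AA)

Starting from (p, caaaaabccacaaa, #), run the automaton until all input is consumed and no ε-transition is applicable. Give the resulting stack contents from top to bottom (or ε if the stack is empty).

A#

(p, caaaaabccacaaa, #)
  ε-move, top #: go to u, push # → (u, caaaaabccacaaa, #)
  read c, top #: go to q, push A# → (q, aaaaabccacaaa, A#)
  read a, top A: go to t, push AA → (t, aaaabccacaaa, AA#)
  read a, top A: go to t, push ε → (t, aaabccacaaa, A#)
  read a, top A: go to t, push ε → (t, aabccacaaa, #)
  read a, top #: go to s, push A# → (s, abccacaaa, A#)
  read a, top A: go to t, push AA → (t, bccacaaa, AA#)
  read b, top A: go to p, push A → (p, ccacaaa, AA#)
  read c, top A: go to u, push ε → (u, cacaaa, A#)
  read c, top A: go to r, push AA → (r, acaaa, AA#)
  read a, top A: go to p, push A → (p, caaa, AA#)
  read c, top A: go to u, push ε → (u, aaa, A#)
  read a, top A: go to q, push A → (q, aa, A#)
  read a, top A: go to t, push AA → (t, a, AA#)
  read a, top A: go to t, push ε → (t, ε, A#)
All input consumed in state t with stack A#.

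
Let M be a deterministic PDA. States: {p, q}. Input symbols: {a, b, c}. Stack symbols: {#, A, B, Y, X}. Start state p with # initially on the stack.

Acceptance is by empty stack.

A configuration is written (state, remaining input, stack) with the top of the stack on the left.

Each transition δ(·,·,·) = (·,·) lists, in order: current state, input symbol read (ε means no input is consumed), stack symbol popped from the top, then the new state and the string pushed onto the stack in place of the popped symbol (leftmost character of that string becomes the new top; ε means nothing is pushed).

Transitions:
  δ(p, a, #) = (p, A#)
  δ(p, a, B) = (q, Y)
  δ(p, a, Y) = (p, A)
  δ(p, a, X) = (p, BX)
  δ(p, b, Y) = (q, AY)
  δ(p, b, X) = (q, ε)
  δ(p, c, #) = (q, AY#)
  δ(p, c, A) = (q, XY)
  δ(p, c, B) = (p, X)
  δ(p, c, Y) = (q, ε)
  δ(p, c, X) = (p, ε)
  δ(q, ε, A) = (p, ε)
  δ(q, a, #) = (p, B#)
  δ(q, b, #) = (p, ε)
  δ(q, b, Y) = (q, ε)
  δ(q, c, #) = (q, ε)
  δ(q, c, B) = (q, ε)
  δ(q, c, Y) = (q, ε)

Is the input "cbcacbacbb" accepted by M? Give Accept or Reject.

Accept

(p, cbcacbacbb, #) ⊢ (q, bcacbacbb, AY#) ⊢ (p, bcacbacbb, Y#) ⊢ (q, cacbacbb, AY#) ⊢ (p, cacbacbb, Y#) ⊢ (q, acbacbb, #) ⊢ (p, cbacbb, B#) ⊢ (p, bacbb, X#) ⊢ (q, acbb, #) ⊢ (p, cbb, B#) ⊢ (p, bb, X#) ⊢ (q, b, #) ⊢ (p, ε, ε)
All input consumed and the stack is empty.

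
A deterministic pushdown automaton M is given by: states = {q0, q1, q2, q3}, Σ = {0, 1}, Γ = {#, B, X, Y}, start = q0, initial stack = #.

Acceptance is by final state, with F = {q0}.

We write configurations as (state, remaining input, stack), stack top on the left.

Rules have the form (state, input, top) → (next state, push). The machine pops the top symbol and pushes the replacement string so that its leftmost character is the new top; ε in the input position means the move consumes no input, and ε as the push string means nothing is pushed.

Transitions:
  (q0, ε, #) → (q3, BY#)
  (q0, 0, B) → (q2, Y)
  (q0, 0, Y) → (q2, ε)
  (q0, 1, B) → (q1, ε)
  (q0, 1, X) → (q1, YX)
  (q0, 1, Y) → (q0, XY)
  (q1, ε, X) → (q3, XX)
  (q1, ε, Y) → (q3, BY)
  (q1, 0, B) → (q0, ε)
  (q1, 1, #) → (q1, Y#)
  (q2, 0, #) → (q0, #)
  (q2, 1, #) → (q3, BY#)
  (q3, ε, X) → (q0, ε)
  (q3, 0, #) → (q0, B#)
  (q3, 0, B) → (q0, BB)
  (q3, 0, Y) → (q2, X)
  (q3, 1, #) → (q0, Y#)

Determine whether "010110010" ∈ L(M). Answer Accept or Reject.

Reject

(q0, 010110010, #)
  ε-move, top #: go to q3, push BY# → (q3, 010110010, BY#)
  read 0, top B: go to q0, push BB → (q0, 10110010, BBY#)
  read 1, top B: go to q1, push ε → (q1, 0110010, BY#)
  read 0, top B: go to q0, push ε → (q0, 110010, Y#)
  read 1, top Y: go to q0, push XY → (q0, 10010, XY#)
  read 1, top X: go to q1, push YX → (q1, 0010, YXY#)
  ε-move, top Y: go to q3, push BY → (q3, 0010, BYXY#)
  read 0, top B: go to q0, push BB → (q0, 010, BBYXY#)
  read 0, top B: go to q2, push Y → (q2, 10, YBYXY#)
No transition applies at (q2, 10, YBYXY#); input not fully consumed.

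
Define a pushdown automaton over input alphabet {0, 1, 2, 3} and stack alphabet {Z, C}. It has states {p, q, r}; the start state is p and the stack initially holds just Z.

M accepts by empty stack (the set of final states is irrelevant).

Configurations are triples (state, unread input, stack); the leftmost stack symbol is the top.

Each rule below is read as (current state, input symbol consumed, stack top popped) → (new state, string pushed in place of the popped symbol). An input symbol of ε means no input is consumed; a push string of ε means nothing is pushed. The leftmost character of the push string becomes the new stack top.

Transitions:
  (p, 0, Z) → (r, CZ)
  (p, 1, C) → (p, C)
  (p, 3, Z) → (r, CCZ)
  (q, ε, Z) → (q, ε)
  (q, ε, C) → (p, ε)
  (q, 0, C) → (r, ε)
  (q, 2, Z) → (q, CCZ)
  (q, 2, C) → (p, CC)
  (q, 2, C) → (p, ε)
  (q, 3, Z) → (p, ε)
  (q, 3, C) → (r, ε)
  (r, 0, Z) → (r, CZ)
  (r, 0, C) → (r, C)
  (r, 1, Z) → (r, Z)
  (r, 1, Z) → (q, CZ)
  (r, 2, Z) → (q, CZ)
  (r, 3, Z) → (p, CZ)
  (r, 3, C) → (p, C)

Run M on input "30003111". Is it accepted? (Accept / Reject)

Reject

No computation consumes all input and empties the stack.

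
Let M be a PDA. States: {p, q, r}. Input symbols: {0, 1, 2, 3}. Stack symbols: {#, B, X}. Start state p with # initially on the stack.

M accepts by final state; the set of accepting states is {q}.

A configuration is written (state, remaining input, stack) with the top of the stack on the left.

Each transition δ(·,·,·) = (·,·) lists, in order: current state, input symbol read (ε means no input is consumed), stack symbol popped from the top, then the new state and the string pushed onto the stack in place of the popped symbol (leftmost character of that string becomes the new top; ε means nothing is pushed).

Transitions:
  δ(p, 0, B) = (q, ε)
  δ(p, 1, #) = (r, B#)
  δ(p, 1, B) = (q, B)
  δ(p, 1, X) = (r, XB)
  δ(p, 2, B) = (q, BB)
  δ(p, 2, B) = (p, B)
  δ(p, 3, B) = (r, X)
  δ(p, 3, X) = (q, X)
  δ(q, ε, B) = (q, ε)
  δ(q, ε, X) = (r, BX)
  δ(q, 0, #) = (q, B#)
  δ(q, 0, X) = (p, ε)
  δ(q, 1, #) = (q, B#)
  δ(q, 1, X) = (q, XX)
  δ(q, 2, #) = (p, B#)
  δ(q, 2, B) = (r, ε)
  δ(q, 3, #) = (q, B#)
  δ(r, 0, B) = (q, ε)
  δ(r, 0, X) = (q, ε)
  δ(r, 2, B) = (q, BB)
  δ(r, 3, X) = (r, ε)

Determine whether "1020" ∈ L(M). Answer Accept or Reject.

Accept

One accepting computation: (p, 1020, #) ⊢ (r, 020, B#) ⊢ (q, 20, #) ⊢ (p, 0, B#) ⊢ (q, ε, #)
All input consumed and state q ∈ F.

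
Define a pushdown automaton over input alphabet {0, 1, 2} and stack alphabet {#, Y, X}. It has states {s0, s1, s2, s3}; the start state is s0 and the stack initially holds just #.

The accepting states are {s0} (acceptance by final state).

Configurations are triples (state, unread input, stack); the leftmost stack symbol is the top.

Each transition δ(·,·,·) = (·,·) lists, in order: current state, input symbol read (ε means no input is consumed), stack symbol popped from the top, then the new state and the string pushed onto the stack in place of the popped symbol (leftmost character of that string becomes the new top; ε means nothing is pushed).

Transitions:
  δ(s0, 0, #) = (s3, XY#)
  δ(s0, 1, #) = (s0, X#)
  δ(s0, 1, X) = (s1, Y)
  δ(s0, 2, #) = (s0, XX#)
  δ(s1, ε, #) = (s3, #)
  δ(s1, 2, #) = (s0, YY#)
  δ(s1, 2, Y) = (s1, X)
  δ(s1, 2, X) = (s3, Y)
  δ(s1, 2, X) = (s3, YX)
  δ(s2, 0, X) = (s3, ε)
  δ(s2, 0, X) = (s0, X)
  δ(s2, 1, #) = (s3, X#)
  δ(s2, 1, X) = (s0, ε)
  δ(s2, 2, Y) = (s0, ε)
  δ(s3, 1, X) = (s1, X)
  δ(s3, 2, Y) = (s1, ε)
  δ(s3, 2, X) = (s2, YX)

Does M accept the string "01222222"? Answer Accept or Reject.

Accept

One accepting computation: (s0, 01222222, #) ⊢ (s3, 1222222, XY#) ⊢ (s1, 222222, XY#) ⊢ (s3, 22222, YY#) ⊢ (s1, 2222, Y#) ⊢ (s1, 222, X#) ⊢ (s3, 22, Y#) ⊢ (s1, 2, #) ⊢ (s0, ε, YY#)
All input consumed and state s0 ∈ F.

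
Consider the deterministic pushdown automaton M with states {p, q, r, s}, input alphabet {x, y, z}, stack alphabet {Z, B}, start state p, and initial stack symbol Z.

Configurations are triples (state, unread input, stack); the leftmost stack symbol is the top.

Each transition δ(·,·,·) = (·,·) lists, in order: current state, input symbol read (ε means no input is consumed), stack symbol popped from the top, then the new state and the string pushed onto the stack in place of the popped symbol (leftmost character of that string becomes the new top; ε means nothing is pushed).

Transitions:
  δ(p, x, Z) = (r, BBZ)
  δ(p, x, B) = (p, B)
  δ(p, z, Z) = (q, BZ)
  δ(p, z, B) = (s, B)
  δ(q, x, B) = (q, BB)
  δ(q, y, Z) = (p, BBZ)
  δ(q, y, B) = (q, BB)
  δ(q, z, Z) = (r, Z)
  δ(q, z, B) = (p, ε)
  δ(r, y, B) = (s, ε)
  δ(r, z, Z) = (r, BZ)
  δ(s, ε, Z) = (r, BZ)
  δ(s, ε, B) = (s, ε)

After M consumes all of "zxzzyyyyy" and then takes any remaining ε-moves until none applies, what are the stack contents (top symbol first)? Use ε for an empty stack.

(p, zxzzyyyyy, Z) ⊢ (q, xzzyyyyy, BZ) ⊢ (q, zzyyyyy, BBZ) ⊢ (p, zyyyyy, BZ) ⊢ (s, yyyyy, BZ) ⊢ (s, yyyyy, Z) ⊢ (r, yyyyy, BZ) ⊢ (s, yyyy, Z) ⊢ (r, yyyy, BZ) ⊢ (s, yyy, Z) ⊢ (r, yyy, BZ) ⊢ (s, yy, Z) ⊢ (r, yy, BZ) ⊢ (s, y, Z) ⊢ (r, y, BZ) ⊢ (s, ε, Z) ⊢ (r, ε, BZ)
All input consumed in state r with stack BZ.

BZ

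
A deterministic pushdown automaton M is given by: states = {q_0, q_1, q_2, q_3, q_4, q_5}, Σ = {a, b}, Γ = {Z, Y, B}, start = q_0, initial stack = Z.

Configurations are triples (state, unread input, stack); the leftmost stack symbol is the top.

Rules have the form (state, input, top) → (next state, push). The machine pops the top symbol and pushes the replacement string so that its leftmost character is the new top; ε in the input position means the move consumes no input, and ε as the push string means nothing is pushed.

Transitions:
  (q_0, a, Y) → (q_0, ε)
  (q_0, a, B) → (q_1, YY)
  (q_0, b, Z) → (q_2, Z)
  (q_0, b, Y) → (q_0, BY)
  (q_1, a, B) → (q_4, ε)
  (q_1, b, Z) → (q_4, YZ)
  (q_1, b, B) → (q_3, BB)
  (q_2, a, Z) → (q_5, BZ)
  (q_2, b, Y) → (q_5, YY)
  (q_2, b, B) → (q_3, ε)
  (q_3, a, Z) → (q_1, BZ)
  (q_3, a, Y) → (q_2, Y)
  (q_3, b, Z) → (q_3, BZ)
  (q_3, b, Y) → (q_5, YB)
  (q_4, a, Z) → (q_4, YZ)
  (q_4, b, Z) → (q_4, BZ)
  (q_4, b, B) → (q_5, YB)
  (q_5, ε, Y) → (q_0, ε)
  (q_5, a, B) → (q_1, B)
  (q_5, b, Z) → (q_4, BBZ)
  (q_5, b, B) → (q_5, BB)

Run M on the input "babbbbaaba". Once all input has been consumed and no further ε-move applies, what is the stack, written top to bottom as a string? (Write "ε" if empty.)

YYBBBZ

(q_0, babbbbaaba, Z)
  read b, top Z: go to q_2, push Z → (q_2, abbbbaaba, Z)
  read a, top Z: go to q_5, push BZ → (q_5, bbbbaaba, BZ)
  read b, top B: go to q_5, push BB → (q_5, bbbaaba, BBZ)
  read b, top B: go to q_5, push BB → (q_5, bbaaba, BBBZ)
  read b, top B: go to q_5, push BB → (q_5, baaba, BBBBZ)
  read b, top B: go to q_5, push BB → (q_5, aaba, BBBBBZ)
  read a, top B: go to q_1, push B → (q_1, aba, BBBBBZ)
  read a, top B: go to q_4, push ε → (q_4, ba, BBBBZ)
  read b, top B: go to q_5, push YB → (q_5, a, YBBBBZ)
  ε-move, top Y: go to q_0, push ε → (q_0, a, BBBBZ)
  read a, top B: go to q_1, push YY → (q_1, ε, YYBBBZ)
All input consumed in state q_1 with stack YYBBBZ.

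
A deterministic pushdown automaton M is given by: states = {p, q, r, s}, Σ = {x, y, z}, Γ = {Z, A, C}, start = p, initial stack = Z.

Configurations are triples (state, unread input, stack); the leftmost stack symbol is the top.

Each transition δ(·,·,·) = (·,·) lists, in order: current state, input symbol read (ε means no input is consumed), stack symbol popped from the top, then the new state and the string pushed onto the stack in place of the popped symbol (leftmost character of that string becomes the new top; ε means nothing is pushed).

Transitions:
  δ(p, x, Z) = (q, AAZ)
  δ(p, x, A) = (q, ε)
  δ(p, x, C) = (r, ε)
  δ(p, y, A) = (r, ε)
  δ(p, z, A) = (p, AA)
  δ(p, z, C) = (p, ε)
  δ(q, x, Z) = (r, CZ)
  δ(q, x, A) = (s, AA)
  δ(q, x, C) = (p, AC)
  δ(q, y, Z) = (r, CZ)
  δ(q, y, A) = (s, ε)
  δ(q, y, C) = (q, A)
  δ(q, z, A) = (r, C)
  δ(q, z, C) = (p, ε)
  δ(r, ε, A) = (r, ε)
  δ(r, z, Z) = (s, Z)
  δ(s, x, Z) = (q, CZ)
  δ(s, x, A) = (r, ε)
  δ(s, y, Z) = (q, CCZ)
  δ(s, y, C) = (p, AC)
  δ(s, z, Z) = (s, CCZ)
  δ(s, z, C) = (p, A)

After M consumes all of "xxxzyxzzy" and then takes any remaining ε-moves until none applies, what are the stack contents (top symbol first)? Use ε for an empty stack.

CCZ

(p, xxxzyxzzy, Z) ⊢ (q, xxzyxzzy, AAZ) ⊢ (s, xzyxzzy, AAAZ) ⊢ (r, zyxzzy, AAZ) ⊢ (r, zyxzzy, AZ) ⊢ (r, zyxzzy, Z) ⊢ (s, yxzzy, Z) ⊢ (q, xzzy, CCZ) ⊢ (p, zzy, ACCZ) ⊢ (p, zy, AACCZ) ⊢ (p, y, AAACCZ) ⊢ (r, ε, AACCZ) ⊢ (r, ε, ACCZ) ⊢ (r, ε, CCZ)
All input consumed in state r with stack CCZ.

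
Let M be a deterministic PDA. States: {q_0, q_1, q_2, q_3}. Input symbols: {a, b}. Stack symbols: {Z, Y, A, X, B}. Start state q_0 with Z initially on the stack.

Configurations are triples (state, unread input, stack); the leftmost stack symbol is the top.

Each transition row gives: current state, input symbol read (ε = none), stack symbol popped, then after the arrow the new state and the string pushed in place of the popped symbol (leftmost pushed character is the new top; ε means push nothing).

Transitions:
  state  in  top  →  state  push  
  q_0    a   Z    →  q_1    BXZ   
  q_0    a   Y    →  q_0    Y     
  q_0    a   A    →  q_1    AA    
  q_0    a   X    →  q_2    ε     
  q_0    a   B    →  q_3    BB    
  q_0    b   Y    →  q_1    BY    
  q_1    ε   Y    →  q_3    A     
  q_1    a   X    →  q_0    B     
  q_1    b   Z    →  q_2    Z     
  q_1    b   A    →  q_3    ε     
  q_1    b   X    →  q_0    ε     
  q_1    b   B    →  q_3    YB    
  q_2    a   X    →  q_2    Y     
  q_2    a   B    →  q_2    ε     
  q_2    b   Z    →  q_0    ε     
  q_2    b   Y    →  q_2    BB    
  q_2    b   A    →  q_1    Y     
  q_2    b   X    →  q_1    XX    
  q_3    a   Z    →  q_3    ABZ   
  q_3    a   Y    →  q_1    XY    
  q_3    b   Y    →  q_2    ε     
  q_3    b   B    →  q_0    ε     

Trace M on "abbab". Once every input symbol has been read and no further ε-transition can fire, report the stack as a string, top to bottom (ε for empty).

(q_0, abbab, Z)
  read a, top Z: go to q_1, push BXZ → (q_1, bbab, BXZ)
  read b, top B: go to q_3, push YB → (q_3, bab, YBXZ)
  read b, top Y: go to q_2, push ε → (q_2, ab, BXZ)
  read a, top B: go to q_2, push ε → (q_2, b, XZ)
  read b, top X: go to q_1, push XX → (q_1, ε, XXZ)
All input consumed in state q_1 with stack XXZ.

XXZ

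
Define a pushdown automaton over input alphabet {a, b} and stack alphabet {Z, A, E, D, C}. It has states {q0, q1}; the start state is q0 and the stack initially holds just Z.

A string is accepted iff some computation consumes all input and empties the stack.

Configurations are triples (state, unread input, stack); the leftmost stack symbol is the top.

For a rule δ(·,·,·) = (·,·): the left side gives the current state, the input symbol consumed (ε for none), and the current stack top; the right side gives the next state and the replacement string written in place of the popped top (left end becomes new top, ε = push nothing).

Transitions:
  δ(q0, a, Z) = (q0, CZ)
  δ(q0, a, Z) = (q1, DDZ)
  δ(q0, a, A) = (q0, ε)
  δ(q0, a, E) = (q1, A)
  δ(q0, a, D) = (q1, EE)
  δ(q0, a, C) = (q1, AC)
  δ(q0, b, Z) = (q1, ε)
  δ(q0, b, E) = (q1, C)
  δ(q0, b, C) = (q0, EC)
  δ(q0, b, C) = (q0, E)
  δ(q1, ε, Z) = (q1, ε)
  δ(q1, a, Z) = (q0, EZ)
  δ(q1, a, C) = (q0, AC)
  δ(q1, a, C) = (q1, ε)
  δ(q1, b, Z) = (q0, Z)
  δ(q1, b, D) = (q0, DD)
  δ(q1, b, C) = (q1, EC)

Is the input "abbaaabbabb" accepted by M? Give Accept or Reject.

One accepting computation: (q0, abbaaabbabb, Z) ⊢ (q0, bbaaabbabb, CZ) ⊢ (q0, baaabbabb, ECZ) ⊢ (q1, aaabbabb, CCZ) ⊢ (q1, aabbabb, CZ) ⊢ (q0, abbabb, ACZ) ⊢ (q0, bbabb, CZ) ⊢ (q0, babb, EZ) ⊢ (q1, abb, CZ) ⊢ (q1, bb, Z) ⊢ (q0, b, Z) ⊢ (q1, ε, ε)
All input consumed and the stack is empty.

Accept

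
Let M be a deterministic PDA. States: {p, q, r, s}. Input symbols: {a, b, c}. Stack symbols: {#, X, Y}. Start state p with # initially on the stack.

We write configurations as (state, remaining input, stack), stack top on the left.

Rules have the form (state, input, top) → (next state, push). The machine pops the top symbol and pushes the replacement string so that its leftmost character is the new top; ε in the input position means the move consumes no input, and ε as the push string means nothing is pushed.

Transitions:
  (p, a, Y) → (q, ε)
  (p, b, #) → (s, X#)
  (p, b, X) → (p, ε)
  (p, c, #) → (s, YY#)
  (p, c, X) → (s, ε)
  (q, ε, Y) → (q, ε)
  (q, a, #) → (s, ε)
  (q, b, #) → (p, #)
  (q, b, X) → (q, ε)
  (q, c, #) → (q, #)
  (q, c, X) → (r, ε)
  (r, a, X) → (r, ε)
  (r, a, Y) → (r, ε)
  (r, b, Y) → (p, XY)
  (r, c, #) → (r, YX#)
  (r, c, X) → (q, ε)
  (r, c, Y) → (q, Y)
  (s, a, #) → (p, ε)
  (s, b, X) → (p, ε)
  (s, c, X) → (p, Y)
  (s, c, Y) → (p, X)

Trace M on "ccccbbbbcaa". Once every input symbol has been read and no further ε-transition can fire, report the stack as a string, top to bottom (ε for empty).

ε

(p, ccccbbbbcaa, #)
  read c, top #: go to s, push YY# → (s, cccbbbbcaa, YY#)
  read c, top Y: go to p, push X → (p, ccbbbbcaa, XY#)
  read c, top X: go to s, push ε → (s, cbbbbcaa, Y#)
  read c, top Y: go to p, push X → (p, bbbbcaa, X#)
  read b, top X: go to p, push ε → (p, bbbcaa, #)
  read b, top #: go to s, push X# → (s, bbcaa, X#)
  read b, top X: go to p, push ε → (p, bcaa, #)
  read b, top #: go to s, push X# → (s, caa, X#)
  read c, top X: go to p, push Y → (p, aa, Y#)
  read a, top Y: go to q, push ε → (q, a, #)
  read a, top #: go to s, push ε → (s, ε, ε)
All input consumed in state s with stack ε.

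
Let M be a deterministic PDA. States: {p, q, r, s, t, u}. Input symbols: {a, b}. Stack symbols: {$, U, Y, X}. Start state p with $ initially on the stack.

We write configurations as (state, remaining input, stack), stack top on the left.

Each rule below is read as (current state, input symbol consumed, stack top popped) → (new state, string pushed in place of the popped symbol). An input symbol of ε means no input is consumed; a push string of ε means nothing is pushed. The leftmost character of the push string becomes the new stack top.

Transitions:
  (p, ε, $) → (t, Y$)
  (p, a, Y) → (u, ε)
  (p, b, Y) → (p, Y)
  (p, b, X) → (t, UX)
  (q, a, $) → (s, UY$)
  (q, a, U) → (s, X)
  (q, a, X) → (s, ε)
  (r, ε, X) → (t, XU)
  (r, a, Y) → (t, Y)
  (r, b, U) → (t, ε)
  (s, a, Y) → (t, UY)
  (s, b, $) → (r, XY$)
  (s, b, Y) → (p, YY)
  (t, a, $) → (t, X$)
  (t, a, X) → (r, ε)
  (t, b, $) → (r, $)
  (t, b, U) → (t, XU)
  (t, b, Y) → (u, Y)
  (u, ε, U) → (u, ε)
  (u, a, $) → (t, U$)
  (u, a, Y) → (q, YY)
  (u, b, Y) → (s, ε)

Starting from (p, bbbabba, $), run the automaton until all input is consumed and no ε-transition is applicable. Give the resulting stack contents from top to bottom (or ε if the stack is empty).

YY$

(p, bbbabba, $) ⊢ (t, bbbabba, Y$) ⊢ (u, bbabba, Y$) ⊢ (s, babba, $) ⊢ (r, abba, XY$) ⊢ (t, abba, XUY$) ⊢ (r, bba, UY$) ⊢ (t, ba, Y$) ⊢ (u, a, Y$) ⊢ (q, ε, YY$)
All input consumed in state q with stack YY$.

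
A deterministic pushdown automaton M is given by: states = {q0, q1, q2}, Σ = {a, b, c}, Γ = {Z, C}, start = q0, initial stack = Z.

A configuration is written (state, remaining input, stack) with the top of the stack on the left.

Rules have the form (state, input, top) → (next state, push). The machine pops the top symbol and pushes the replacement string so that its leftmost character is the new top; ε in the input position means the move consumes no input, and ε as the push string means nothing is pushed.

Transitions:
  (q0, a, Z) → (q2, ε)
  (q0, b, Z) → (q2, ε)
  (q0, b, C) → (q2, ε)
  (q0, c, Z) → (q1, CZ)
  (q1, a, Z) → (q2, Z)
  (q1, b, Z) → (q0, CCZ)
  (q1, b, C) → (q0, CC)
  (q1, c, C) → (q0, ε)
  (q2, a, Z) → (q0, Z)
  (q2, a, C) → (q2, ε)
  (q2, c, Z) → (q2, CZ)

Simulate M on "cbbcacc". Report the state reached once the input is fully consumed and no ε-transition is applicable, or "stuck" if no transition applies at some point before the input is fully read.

stuck

(q0, cbbcacc, Z)
  read c, top Z: go to q1, push CZ → (q1, bbcacc, CZ)
  read b, top C: go to q0, push CC → (q0, bcacc, CCZ)
  read b, top C: go to q2, push ε → (q2, cacc, CZ)
No transition for (q2, c, top C); M blocks with input cacc remaining.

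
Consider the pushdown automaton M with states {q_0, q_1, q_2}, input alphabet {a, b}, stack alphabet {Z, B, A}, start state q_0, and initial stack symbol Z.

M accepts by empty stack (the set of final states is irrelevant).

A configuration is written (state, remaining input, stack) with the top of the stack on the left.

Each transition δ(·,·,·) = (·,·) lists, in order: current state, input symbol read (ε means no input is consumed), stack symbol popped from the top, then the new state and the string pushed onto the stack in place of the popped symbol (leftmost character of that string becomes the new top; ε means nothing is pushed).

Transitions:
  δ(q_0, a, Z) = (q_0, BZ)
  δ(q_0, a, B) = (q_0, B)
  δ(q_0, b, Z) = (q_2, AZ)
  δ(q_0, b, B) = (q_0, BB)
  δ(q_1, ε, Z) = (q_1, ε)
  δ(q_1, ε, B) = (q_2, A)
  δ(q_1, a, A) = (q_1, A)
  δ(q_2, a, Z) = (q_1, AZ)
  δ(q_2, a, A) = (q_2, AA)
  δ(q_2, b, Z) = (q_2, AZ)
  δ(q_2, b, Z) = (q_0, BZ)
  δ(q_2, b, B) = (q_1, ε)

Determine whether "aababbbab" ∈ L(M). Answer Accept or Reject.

No computation consumes all input and empties the stack.

Reject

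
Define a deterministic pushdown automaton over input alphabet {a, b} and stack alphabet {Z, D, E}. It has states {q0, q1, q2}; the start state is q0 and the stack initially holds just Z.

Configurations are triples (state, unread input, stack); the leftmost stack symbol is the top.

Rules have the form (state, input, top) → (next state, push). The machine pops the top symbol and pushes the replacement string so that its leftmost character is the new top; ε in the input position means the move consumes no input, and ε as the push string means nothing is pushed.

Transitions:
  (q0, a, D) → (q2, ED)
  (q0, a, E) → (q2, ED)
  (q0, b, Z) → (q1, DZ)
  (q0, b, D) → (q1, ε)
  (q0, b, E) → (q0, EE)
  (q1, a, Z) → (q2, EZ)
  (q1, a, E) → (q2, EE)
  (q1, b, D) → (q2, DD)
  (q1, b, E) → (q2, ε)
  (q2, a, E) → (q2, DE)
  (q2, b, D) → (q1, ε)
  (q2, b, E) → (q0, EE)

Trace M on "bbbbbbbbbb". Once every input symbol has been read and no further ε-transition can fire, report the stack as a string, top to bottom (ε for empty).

DDZ

(q0, bbbbbbbbbb, Z)
  read b, top Z: go to q1, push DZ → (q1, bbbbbbbbb, DZ)
  read b, top D: go to q2, push DD → (q2, bbbbbbbb, DDZ)
  read b, top D: go to q1, push ε → (q1, bbbbbbb, DZ)
  read b, top D: go to q2, push DD → (q2, bbbbbb, DDZ)
  read b, top D: go to q1, push ε → (q1, bbbbb, DZ)
  read b, top D: go to q2, push DD → (q2, bbbb, DDZ)
  read b, top D: go to q1, push ε → (q1, bbb, DZ)
  read b, top D: go to q2, push DD → (q2, bb, DDZ)
  read b, top D: go to q1, push ε → (q1, b, DZ)
  read b, top D: go to q2, push DD → (q2, ε, DDZ)
All input consumed in state q2 with stack DDZ.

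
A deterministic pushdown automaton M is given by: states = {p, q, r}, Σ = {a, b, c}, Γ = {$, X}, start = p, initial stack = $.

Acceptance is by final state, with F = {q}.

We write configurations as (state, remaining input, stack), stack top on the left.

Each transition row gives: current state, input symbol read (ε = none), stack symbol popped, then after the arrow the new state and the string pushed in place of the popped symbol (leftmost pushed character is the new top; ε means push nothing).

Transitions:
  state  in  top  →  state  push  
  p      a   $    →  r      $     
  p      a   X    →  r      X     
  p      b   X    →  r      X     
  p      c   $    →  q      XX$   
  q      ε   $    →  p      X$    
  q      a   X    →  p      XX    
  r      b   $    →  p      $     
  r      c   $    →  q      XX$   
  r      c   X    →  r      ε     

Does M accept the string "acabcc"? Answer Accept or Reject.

(p, acabcc, $) ⊢ (r, cabcc, $) ⊢ (q, abcc, XX$) ⊢ (p, bcc, XXX$) ⊢ (r, cc, XXX$) ⊢ (r, c, XX$) ⊢ (r, ε, X$)
All input consumed; state r ∉ F and no further ε-move applies.

Reject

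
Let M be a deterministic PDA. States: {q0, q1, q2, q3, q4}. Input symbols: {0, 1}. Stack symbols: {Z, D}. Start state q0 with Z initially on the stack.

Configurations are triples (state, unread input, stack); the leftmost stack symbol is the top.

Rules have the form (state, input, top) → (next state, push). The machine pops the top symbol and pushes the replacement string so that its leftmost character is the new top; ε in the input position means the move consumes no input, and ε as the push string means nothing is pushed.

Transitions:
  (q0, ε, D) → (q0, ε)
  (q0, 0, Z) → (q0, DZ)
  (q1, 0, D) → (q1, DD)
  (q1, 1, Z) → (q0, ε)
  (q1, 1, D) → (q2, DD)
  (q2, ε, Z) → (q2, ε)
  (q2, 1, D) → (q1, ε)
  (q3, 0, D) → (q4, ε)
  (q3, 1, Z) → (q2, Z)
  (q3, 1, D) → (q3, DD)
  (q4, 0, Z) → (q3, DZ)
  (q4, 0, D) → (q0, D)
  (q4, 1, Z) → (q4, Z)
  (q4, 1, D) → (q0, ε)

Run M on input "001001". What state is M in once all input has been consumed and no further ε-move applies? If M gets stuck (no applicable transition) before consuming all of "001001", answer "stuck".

(q0, 001001, Z) ⊢ (q0, 01001, DZ) ⊢ (q0, 01001, Z) ⊢ (q0, 1001, DZ) ⊢ (q0, 1001, Z)
No transition for (q0, 1, top Z); M blocks with input 1001 remaining.

stuck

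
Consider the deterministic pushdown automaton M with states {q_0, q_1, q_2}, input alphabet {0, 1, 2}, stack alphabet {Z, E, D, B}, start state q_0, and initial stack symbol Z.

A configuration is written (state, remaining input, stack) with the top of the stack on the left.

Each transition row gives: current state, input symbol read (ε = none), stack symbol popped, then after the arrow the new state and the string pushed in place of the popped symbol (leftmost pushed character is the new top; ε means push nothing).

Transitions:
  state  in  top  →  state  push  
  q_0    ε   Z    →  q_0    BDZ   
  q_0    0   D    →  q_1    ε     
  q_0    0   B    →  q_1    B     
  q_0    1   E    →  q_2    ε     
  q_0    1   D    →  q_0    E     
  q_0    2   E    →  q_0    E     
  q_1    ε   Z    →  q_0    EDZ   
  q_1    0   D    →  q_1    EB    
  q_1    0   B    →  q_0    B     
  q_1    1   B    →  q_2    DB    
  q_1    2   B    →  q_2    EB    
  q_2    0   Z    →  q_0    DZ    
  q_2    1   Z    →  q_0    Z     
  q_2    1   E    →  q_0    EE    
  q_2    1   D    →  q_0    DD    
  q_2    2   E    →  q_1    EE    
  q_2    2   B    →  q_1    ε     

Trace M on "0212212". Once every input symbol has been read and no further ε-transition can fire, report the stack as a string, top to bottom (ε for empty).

(q_0, 0212212, Z) ⊢ (q_0, 0212212, BDZ) ⊢ (q_1, 212212, BDZ) ⊢ (q_2, 12212, EBDZ) ⊢ (q_0, 2212, EEBDZ) ⊢ (q_0, 212, EEBDZ) ⊢ (q_0, 12, EEBDZ) ⊢ (q_2, 2, EBDZ) ⊢ (q_1, ε, EEBDZ)
All input consumed in state q_1 with stack EEBDZ.

EEBDZ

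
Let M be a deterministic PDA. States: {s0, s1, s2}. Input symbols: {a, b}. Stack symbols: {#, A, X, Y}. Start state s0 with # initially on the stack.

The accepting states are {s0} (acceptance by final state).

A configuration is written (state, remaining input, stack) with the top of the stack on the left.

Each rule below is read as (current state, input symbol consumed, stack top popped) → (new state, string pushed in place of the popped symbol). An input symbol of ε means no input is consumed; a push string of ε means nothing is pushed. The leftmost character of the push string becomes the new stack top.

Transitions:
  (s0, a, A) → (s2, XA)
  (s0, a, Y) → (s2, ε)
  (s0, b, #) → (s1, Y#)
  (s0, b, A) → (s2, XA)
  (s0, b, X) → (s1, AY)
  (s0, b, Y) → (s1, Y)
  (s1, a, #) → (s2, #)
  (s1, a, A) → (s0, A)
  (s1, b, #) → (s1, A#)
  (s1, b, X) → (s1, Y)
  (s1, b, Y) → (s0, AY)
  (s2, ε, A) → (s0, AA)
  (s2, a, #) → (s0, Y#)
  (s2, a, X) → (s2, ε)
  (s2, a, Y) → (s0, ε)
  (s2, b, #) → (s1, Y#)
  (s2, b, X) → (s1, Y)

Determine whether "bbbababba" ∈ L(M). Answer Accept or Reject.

Reject

(s0, bbbababba, #)
  read b, top #: go to s1, push Y# → (s1, bbababba, Y#)
  read b, top Y: go to s0, push AY → (s0, bababba, AY#)
  read b, top A: go to s2, push XA → (s2, ababba, XAY#)
  read a, top X: go to s2, push ε → (s2, babba, AY#)
  ε-move, top A: go to s0, push AA → (s0, babba, AAY#)
  read b, top A: go to s2, push XA → (s2, abba, XAAY#)
  read a, top X: go to s2, push ε → (s2, bba, AAY#)
  ε-move, top A: go to s0, push AA → (s0, bba, AAAY#)
  read b, top A: go to s2, push XA → (s2, ba, XAAAY#)
  read b, top X: go to s1, push Y → (s1, a, YAAAY#)
No transition applies at (s1, a, YAAAY#); input not fully consumed.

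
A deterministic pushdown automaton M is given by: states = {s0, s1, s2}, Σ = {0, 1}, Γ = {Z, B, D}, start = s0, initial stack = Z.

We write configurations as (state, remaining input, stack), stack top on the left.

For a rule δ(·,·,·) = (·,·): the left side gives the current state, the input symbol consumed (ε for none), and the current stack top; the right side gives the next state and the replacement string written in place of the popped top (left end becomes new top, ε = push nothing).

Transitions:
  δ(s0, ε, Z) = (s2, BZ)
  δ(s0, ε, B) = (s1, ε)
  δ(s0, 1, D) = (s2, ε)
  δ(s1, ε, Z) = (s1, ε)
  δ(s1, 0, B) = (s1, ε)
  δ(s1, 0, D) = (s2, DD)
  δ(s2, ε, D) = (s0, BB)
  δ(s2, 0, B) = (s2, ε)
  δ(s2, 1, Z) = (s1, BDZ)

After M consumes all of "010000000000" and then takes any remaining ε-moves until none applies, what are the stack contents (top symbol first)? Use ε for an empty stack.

(s0, 010000000000, Z)
  ε-move, top Z: go to s2, push BZ → (s2, 010000000000, BZ)
  read 0, top B: go to s2, push ε → (s2, 10000000000, Z)
  read 1, top Z: go to s1, push BDZ → (s1, 0000000000, BDZ)
  read 0, top B: go to s1, push ε → (s1, 000000000, DZ)
  read 0, top D: go to s2, push DD → (s2, 00000000, DDZ)
  ε-move, top D: go to s0, push BB → (s0, 00000000, BBDZ)
  ε-move, top B: go to s1, push ε → (s1, 00000000, BDZ)
  read 0, top B: go to s1, push ε → (s1, 0000000, DZ)
  read 0, top D: go to s2, push DD → (s2, 000000, DDZ)
  ε-move, top D: go to s0, push BB → (s0, 000000, BBDZ)
  ε-move, top B: go to s1, push ε → (s1, 000000, BDZ)
  read 0, top B: go to s1, push ε → (s1, 00000, DZ)
  read 0, top D: go to s2, push DD → (s2, 0000, DDZ)
  ε-move, top D: go to s0, push BB → (s0, 0000, BBDZ)
  ε-move, top B: go to s1, push ε → (s1, 0000, BDZ)
  read 0, top B: go to s1, push ε → (s1, 000, DZ)
  read 0, top D: go to s2, push DD → (s2, 00, DDZ)
  ε-move, top D: go to s0, push BB → (s0, 00, BBDZ)
  ε-move, top B: go to s1, push ε → (s1, 00, BDZ)
  read 0, top B: go to s1, push ε → (s1, 0, DZ)
  read 0, top D: go to s2, push DD → (s2, ε, DDZ)
  ε-move, top D: go to s0, push BB → (s0, ε, BBDZ)
  ε-move, top B: go to s1, push ε → (s1, ε, BDZ)
All input consumed in state s1 with stack BDZ.

BDZ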